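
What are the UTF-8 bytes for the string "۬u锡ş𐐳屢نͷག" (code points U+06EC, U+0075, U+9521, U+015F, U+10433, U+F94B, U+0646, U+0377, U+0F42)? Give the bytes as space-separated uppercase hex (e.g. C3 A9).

U+06EC: 2-byte form → DB AC.
U+0075: 1-byte form → 75.
U+9521: 3-byte form → E9 94 A1.
U+015F: 2-byte form → C5 9F.
U+10433: 4-byte form → F0 90 90 B3.
U+F94B: 3-byte form → EF A5 8B.
U+0646: 2-byte form → D9 86.
U+0377: 2-byte form → CD B7.
U+0F42: 3-byte form → E0 BD 82.
Concatenated (22 bytes): DB AC 75 E9 94 A1 C5 9F F0 90 90 B3 EF A5 8B D9 86 CD B7 E0 BD 82.

DB AC 75 E9 94 A1 C5 9F F0 90 90 B3 EF A5 8B D9 86 CD B7 E0 BD 82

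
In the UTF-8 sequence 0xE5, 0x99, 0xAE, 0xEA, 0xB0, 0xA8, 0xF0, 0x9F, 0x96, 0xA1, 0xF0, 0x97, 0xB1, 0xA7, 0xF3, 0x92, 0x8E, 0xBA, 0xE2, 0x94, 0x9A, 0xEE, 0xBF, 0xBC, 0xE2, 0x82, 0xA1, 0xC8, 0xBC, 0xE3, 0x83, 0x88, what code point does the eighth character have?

Offset 0: leading byte 0xE5 = 11100101 → 3-byte char #1 = E5 99 AE.
Offset 3: leading byte 0xEA = 11101010 → 3-byte char #2 = EA B0 A8.
Offset 6: leading byte 0xF0 = 11110000 → 4-byte char #3 = F0 9F 96 A1.
Offset 10: leading byte 0xF0 = 11110000 → 4-byte char #4 = F0 97 B1 A7.
Offset 14: leading byte 0xF3 = 11110011 → 4-byte char #5 = F3 92 8E BA.
Offset 18: leading byte 0xE2 = 11100010 → 3-byte char #6 = E2 94 9A.
Offset 21: leading byte 0xEE = 11101110 → 3-byte char #7 = EE BF BC.
Offset 24: leading byte 0xE2 = 11100010 → 3-byte char #8 = E2 82 A1.
Leading byte 0xE2 = 11100010 matches 1110xxxx → 3-byte sequence.
Byte 1: 0xE2 = 11100010, payload 0010 (4 bits).
Byte 2: 0x82 = 10000010 (10xxxxxx ✓), payload 000010.
Byte 3: 0xA1 = 10100001 (10xxxxxx ✓), payload 100001.
Concatenate: 0010000010100001 = 0x20A1 (16 bits → U+20A1).

U+20A1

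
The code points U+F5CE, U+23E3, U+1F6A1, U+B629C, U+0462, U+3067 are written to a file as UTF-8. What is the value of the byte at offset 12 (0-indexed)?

0x8A

U+F5CE → 3-byte form EF 97 8E at offsets 0–2.
U+23E3 → 3-byte form E2 8F A3 at offsets 3–5.
U+1F6A1 → 4-byte form F0 9F 9A A1 at offsets 6–9.
U+B629C → 4-byte form F2 B6 8A 9C at offsets 10–13.
Offset 12 falls in char 4's range; it's byte 3 of F2 B6 8A 9C = 0x8A.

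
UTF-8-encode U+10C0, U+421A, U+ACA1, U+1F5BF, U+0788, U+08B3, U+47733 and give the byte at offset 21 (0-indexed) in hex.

0xB3

U+10C0 → 3-byte form E1 83 80 at offsets 0–2.
U+421A → 3-byte form E4 88 9A at offsets 3–5.
U+ACA1 → 3-byte form EA B2 A1 at offsets 6–8.
U+1F5BF → 4-byte form F0 9F 96 BF at offsets 9–12.
U+0788 → 2-byte form DE 88 at offsets 13–14.
U+08B3 → 3-byte form E0 A2 B3 at offsets 15–17.
U+47733 → 4-byte form F1 87 9C B3 at offsets 18–21.
Offset 21 falls in char 7's range; it's byte 4 of F1 87 9C B3 = 0xB3.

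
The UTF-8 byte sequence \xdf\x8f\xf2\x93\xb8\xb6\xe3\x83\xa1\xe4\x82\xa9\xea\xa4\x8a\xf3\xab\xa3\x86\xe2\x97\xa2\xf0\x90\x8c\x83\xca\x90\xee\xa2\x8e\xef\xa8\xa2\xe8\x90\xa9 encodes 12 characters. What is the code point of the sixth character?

U+EB8C6

Offset 0: leading byte 0xDF = 11011111 → 2-byte char #1 = DF 8F.
Offset 2: leading byte 0xF2 = 11110010 → 4-byte char #2 = F2 93 B8 B6.
Offset 6: leading byte 0xE3 = 11100011 → 3-byte char #3 = E3 83 A1.
Offset 9: leading byte 0xE4 = 11100100 → 3-byte char #4 = E4 82 A9.
Offset 12: leading byte 0xEA = 11101010 → 3-byte char #5 = EA A4 8A.
Offset 15: leading byte 0xF3 = 11110011 → 4-byte char #6 = F3 AB A3 86.
Leading byte 0xF3 = 11110011 matches 11110xxx → 4-byte sequence.
Byte 1: 0xF3 = 11110011, payload 011 (3 bits).
Byte 2: 0xAB = 10101011 (10xxxxxx ✓), payload 101011.
Byte 3: 0xA3 = 10100011 (10xxxxxx ✓), payload 100011.
Byte 4: 0x86 = 10000110 (10xxxxxx ✓), payload 000110.
Concatenate: 011101011100011000110 = 0xEB8C6 (21 bits → U+EB8C6).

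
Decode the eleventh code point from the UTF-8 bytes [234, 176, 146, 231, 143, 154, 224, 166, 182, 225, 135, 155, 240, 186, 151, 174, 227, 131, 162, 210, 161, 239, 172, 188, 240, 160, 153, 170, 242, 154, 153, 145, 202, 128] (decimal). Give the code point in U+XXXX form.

U+0280

Offset 0: leading byte 0xEA = 11101010 → 3-byte char #1 = EA B0 92.
Offset 3: leading byte 0xE7 = 11100111 → 3-byte char #2 = E7 8F 9A.
Offset 6: leading byte 0xE0 = 11100000 → 3-byte char #3 = E0 A6 B6.
Offset 9: leading byte 0xE1 = 11100001 → 3-byte char #4 = E1 87 9B.
Offset 12: leading byte 0xF0 = 11110000 → 4-byte char #5 = F0 BA 97 AE.
Offset 16: leading byte 0xE3 = 11100011 → 3-byte char #6 = E3 83 A2.
Offset 19: leading byte 0xD2 = 11010010 → 2-byte char #7 = D2 A1.
Offset 21: leading byte 0xEF = 11101111 → 3-byte char #8 = EF AC BC.
Offset 24: leading byte 0xF0 = 11110000 → 4-byte char #9 = F0 A0 99 AA.
Offset 28: leading byte 0xF2 = 11110010 → 4-byte char #10 = F2 9A 99 91.
Offset 32: leading byte 0xCA = 11001010 → 2-byte char #11 = CA 80.
Leading byte 0xCA = 11001010 matches 110xxxxx → 2-byte sequence.
Byte 1: 0xCA = 11001010, payload 01010 (5 bits).
Byte 2: 0x80 = 10000000 (10xxxxxx ✓), payload 000000.
Concatenate: 01010000000 = 0x280 (11 bits → U+0280).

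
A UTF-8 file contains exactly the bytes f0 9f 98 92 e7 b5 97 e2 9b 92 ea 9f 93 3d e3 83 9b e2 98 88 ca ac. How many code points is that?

Byte at offset 0: 0xF0 = 11110000 → 4-byte char (#1). Advance 4.
Byte at offset 4: 0xE7 = 11100111 → 3-byte char (#2). Advance 3.
Byte at offset 7: 0xE2 = 11100010 → 3-byte char (#3). Advance 3.
Byte at offset 10: 0xEA = 11101010 → 3-byte char (#4). Advance 3.
Byte at offset 13: 0x3D = 00111101 → 1-byte char (#5). Advance 1.
Byte at offset 14: 0xE3 = 11100011 → 3-byte char (#6). Advance 3.
Byte at offset 17: 0xE2 = 11100010 → 3-byte char (#7). Advance 3.
Byte at offset 20: 0xCA = 11001010 → 2-byte char (#8). Advance 2.
Reached end at offset 22 after 8 code points.

8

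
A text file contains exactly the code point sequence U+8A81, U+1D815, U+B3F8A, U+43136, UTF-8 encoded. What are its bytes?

U+8A81: 3-byte form → E8 AA 81.
U+1D815: 4-byte form → F0 9D A0 95.
U+B3F8A: 4-byte form → F2 B3 BE 8A.
U+43136: 4-byte form → F1 83 84 B6.
Concatenated (15 bytes): E8 AA 81 F0 9D A0 95 F2 B3 BE 8A F1 83 84 B6.

E8 AA 81 F0 9D A0 95 F2 B3 BE 8A F1 83 84 B6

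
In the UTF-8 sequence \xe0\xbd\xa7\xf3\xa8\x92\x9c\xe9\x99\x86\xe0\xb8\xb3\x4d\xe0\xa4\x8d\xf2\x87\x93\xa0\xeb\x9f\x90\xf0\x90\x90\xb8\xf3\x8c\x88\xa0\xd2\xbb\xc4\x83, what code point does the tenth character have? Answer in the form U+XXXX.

Offset 0: leading byte 0xE0 = 11100000 → 3-byte char #1 = E0 BD A7.
Offset 3: leading byte 0xF3 = 11110011 → 4-byte char #2 = F3 A8 92 9C.
Offset 7: leading byte 0xE9 = 11101001 → 3-byte char #3 = E9 99 86.
Offset 10: leading byte 0xE0 = 11100000 → 3-byte char #4 = E0 B8 B3.
Offset 13: leading byte 0x4D = 01001101 → 1-byte char #5 = 4D.
Offset 14: leading byte 0xE0 = 11100000 → 3-byte char #6 = E0 A4 8D.
Offset 17: leading byte 0xF2 = 11110010 → 4-byte char #7 = F2 87 93 A0.
Offset 21: leading byte 0xEB = 11101011 → 3-byte char #8 = EB 9F 90.
Offset 24: leading byte 0xF0 = 11110000 → 4-byte char #9 = F0 90 90 B8.
Offset 28: leading byte 0xF3 = 11110011 → 4-byte char #10 = F3 8C 88 A0.
Leading byte 0xF3 = 11110011 matches 11110xxx → 4-byte sequence.
Byte 1: 0xF3 = 11110011, payload 011 (3 bits).
Byte 2: 0x8C = 10001100 (10xxxxxx ✓), payload 001100.
Byte 3: 0x88 = 10001000 (10xxxxxx ✓), payload 001000.
Byte 4: 0xA0 = 10100000 (10xxxxxx ✓), payload 100000.
Concatenate: 011001100001000100000 = 0xCC220 (21 bits → U+CC220).

U+CC220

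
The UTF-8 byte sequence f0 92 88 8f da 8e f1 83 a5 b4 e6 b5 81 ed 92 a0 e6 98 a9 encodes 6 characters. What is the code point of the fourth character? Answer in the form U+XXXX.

Offset 0: leading byte 0xF0 = 11110000 → 4-byte char #1 = F0 92 88 8F.
Offset 4: leading byte 0xDA = 11011010 → 2-byte char #2 = DA 8E.
Offset 6: leading byte 0xF1 = 11110001 → 4-byte char #3 = F1 83 A5 B4.
Offset 10: leading byte 0xE6 = 11100110 → 3-byte char #4 = E6 B5 81.
Leading byte 0xE6 = 11100110 matches 1110xxxx → 3-byte sequence.
Byte 1: 0xE6 = 11100110, payload 0110 (4 bits).
Byte 2: 0xB5 = 10110101 (10xxxxxx ✓), payload 110101.
Byte 3: 0x81 = 10000001 (10xxxxxx ✓), payload 000001.
Concatenate: 0110110101000001 = 0x6D41 (16 bits → U+6D41).

U+6D41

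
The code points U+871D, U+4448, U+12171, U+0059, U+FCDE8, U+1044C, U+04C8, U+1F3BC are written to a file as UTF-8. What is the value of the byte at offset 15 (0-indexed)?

0xF0

U+871D → 3-byte form E8 9C 9D at offsets 0–2.
U+4448 → 3-byte form E4 91 88 at offsets 3–5.
U+12171 → 4-byte form F0 92 85 B1 at offsets 6–9.
U+0059 → 1-byte form 59 at offsets 10–10.
U+FCDE8 → 4-byte form F3 BC B7 A8 at offsets 11–14.
U+1044C → 4-byte form F0 90 91 8C at offsets 15–18.
Offset 15 falls in char 6's range; it's byte 1 of F0 90 91 8C = 0xF0.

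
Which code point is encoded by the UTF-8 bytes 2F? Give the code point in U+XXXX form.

U+002F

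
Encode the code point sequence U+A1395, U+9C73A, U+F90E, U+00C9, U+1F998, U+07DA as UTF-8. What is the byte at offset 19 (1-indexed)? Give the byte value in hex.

0x9A

1-indexed offset 19 is 0-indexed offset 18.
U+A1395 → 4-byte form F2 A1 8E 95 at offsets 0–3.
U+9C73A → 4-byte form F2 9C 9C BA at offsets 4–7.
U+F90E → 3-byte form EF A4 8E at offsets 8–10.
U+00C9 → 2-byte form C3 89 at offsets 11–12.
U+1F998 → 4-byte form F0 9F A6 98 at offsets 13–16.
U+07DA → 2-byte form DF 9A at offsets 17–18.
Offset 18 falls in char 6's range; it's byte 2 of DF 9A = 0x9A.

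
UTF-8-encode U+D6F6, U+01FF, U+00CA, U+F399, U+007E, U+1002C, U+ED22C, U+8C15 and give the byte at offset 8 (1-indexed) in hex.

0xEF

1-indexed offset 8 is 0-indexed offset 7.
U+D6F6 → 3-byte form ED 9B B6 at offsets 0–2.
U+01FF → 2-byte form C7 BF at offsets 3–4.
U+00CA → 2-byte form C3 8A at offsets 5–6.
U+F399 → 3-byte form EF 8E 99 at offsets 7–9.
Offset 7 falls in char 4's range; it's byte 1 of EF 8E 99 = 0xEF.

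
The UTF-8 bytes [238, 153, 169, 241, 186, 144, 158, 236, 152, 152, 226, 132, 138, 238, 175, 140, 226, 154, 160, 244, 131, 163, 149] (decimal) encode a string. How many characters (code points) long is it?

Byte at offset 0: 0xEE = 11101110 → 3-byte char (#1). Advance 3.
Byte at offset 3: 0xF1 = 11110001 → 4-byte char (#2). Advance 4.
Byte at offset 7: 0xEC = 11101100 → 3-byte char (#3). Advance 3.
Byte at offset 10: 0xE2 = 11100010 → 3-byte char (#4). Advance 3.
Byte at offset 13: 0xEE = 11101110 → 3-byte char (#5). Advance 3.
Byte at offset 16: 0xE2 = 11100010 → 3-byte char (#6). Advance 3.
Byte at offset 19: 0xF4 = 11110100 → 4-byte char (#7). Advance 4.
Reached end at offset 23 after 7 code points.

7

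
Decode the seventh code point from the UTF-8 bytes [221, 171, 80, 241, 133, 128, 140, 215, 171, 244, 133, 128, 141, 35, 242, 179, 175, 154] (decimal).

Offset 0: leading byte 0xDD = 11011101 → 2-byte char #1 = DD AB.
Offset 2: leading byte 0x50 = 01010000 → 1-byte char #2 = 50.
Offset 3: leading byte 0xF1 = 11110001 → 4-byte char #3 = F1 85 80 8C.
Offset 7: leading byte 0xD7 = 11010111 → 2-byte char #4 = D7 AB.
Offset 9: leading byte 0xF4 = 11110100 → 4-byte char #5 = F4 85 80 8D.
Offset 13: leading byte 0x23 = 00100011 → 1-byte char #6 = 23.
Offset 14: leading byte 0xF2 = 11110010 → 4-byte char #7 = F2 B3 AF 9A.
Leading byte 0xF2 = 11110010 matches 11110xxx → 4-byte sequence.
Byte 1: 0xF2 = 11110010, payload 010 (3 bits).
Byte 2: 0xB3 = 10110011 (10xxxxxx ✓), payload 110011.
Byte 3: 0xAF = 10101111 (10xxxxxx ✓), payload 101111.
Byte 4: 0x9A = 10011010 (10xxxxxx ✓), payload 011010.
Concatenate: 010110011101111011010 = 0xB3BDA (21 bits → U+B3BDA).

U+B3BDA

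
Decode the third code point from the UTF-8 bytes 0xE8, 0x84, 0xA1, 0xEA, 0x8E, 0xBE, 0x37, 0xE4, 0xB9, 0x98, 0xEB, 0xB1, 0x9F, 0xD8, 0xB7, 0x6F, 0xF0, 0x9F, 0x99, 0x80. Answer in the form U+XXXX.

U+0037

Offset 0: leading byte 0xE8 = 11101000 → 3-byte char #1 = E8 84 A1.
Offset 3: leading byte 0xEA = 11101010 → 3-byte char #2 = EA 8E BE.
Offset 6: leading byte 0x37 = 00110111 → 1-byte char #3 = 37.
Leading byte 0x37 = 00110111 matches 0xxxxxxx → 1-byte sequence.
Byte 1: 0x37 = 00110111, payload 0110111 (7 bits).
Concatenate: 0110111 = 0x37 (7 bits → U+0037).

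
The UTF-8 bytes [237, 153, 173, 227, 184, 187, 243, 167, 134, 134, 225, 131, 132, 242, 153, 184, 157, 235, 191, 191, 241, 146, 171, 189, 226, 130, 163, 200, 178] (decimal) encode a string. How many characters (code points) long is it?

9

Byte at offset 0: 0xED = 11101101 → 3-byte char (#1). Advance 3.
Byte at offset 3: 0xE3 = 11100011 → 3-byte char (#2). Advance 3.
Byte at offset 6: 0xF3 = 11110011 → 4-byte char (#3). Advance 4.
Byte at offset 10: 0xE1 = 11100001 → 3-byte char (#4). Advance 3.
Byte at offset 13: 0xF2 = 11110010 → 4-byte char (#5). Advance 4.
Byte at offset 17: 0xEB = 11101011 → 3-byte char (#6). Advance 3.
Byte at offset 20: 0xF1 = 11110001 → 4-byte char (#7). Advance 4.
Byte at offset 24: 0xE2 = 11100010 → 3-byte char (#8). Advance 3.
Byte at offset 27: 0xC8 = 11001000 → 2-byte char (#9). Advance 2.
Reached end at offset 29 after 9 code points.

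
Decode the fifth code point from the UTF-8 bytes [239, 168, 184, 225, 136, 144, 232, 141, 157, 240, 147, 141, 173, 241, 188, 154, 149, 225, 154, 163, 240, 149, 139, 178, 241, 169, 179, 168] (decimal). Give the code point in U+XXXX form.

U+7C695

Offset 0: leading byte 0xEF = 11101111 → 3-byte char #1 = EF A8 B8.
Offset 3: leading byte 0xE1 = 11100001 → 3-byte char #2 = E1 88 90.
Offset 6: leading byte 0xE8 = 11101000 → 3-byte char #3 = E8 8D 9D.
Offset 9: leading byte 0xF0 = 11110000 → 4-byte char #4 = F0 93 8D AD.
Offset 13: leading byte 0xF1 = 11110001 → 4-byte char #5 = F1 BC 9A 95.
Leading byte 0xF1 = 11110001 matches 11110xxx → 4-byte sequence.
Byte 1: 0xF1 = 11110001, payload 001 (3 bits).
Byte 2: 0xBC = 10111100 (10xxxxxx ✓), payload 111100.
Byte 3: 0x9A = 10011010 (10xxxxxx ✓), payload 011010.
Byte 4: 0x95 = 10010101 (10xxxxxx ✓), payload 010101.
Concatenate: 001111100011010010101 = 0x7C695 (21 bits → U+7C695).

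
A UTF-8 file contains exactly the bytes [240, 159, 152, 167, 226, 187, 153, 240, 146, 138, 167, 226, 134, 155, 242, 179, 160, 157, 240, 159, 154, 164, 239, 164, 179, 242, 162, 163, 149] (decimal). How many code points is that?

Byte at offset 0: 0xF0 = 11110000 → 4-byte char (#1). Advance 4.
Byte at offset 4: 0xE2 = 11100010 → 3-byte char (#2). Advance 3.
Byte at offset 7: 0xF0 = 11110000 → 4-byte char (#3). Advance 4.
Byte at offset 11: 0xE2 = 11100010 → 3-byte char (#4). Advance 3.
Byte at offset 14: 0xF2 = 11110010 → 4-byte char (#5). Advance 4.
Byte at offset 18: 0xF0 = 11110000 → 4-byte char (#6). Advance 4.
Byte at offset 22: 0xEF = 11101111 → 3-byte char (#7). Advance 3.
Byte at offset 25: 0xF2 = 11110010 → 4-byte char (#8). Advance 4.
Reached end at offset 29 after 8 code points.

8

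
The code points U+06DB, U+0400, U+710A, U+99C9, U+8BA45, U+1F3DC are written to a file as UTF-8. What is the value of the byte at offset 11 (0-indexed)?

U+06DB → 2-byte form DB 9B at offsets 0–1.
U+0400 → 2-byte form D0 80 at offsets 2–3.
U+710A → 3-byte form E7 84 8A at offsets 4–6.
U+99C9 → 3-byte form E9 A7 89 at offsets 7–9.
U+8BA45 → 4-byte form F2 8B A9 85 at offsets 10–13.
Offset 11 falls in char 5's range; it's byte 2 of F2 8B A9 85 = 0x8B.

0x8B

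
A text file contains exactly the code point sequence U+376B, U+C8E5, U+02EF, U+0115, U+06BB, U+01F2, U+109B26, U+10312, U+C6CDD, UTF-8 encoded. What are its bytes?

U+376B: 3-byte form → E3 9D AB.
U+C8E5: 3-byte form → EC A3 A5.
U+02EF: 2-byte form → CB AF.
U+0115: 2-byte form → C4 95.
U+06BB: 2-byte form → DA BB.
U+01F2: 2-byte form → C7 B2.
U+109B26: 4-byte form → F4 89 AC A6.
U+10312: 4-byte form → F0 90 8C 92.
U+C6CDD: 4-byte form → F3 86 B3 9D.
Concatenated (26 bytes): E3 9D AB EC A3 A5 CB AF C4 95 DA BB C7 B2 F4 89 AC A6 F0 90 8C 92 F3 86 B3 9D.

E3 9D AB EC A3 A5 CB AF C4 95 DA BB C7 B2 F4 89 AC A6 F0 90 8C 92 F3 86 B3 9D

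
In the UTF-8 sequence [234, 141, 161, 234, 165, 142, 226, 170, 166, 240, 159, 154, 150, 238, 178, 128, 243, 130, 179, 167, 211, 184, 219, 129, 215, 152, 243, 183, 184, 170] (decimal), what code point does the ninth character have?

U+05D8

Offset 0: leading byte 0xEA = 11101010 → 3-byte char #1 = EA 8D A1.
Offset 3: leading byte 0xEA = 11101010 → 3-byte char #2 = EA A5 8E.
Offset 6: leading byte 0xE2 = 11100010 → 3-byte char #3 = E2 AA A6.
Offset 9: leading byte 0xF0 = 11110000 → 4-byte char #4 = F0 9F 9A 96.
Offset 13: leading byte 0xEE = 11101110 → 3-byte char #5 = EE B2 80.
Offset 16: leading byte 0xF3 = 11110011 → 4-byte char #6 = F3 82 B3 A7.
Offset 20: leading byte 0xD3 = 11010011 → 2-byte char #7 = D3 B8.
Offset 22: leading byte 0xDB = 11011011 → 2-byte char #8 = DB 81.
Offset 24: leading byte 0xD7 = 11010111 → 2-byte char #9 = D7 98.
Leading byte 0xD7 = 11010111 matches 110xxxxx → 2-byte sequence.
Byte 1: 0xD7 = 11010111, payload 10111 (5 bits).
Byte 2: 0x98 = 10011000 (10xxxxxx ✓), payload 011000.
Concatenate: 10111011000 = 0x5D8 (11 bits → U+05D8).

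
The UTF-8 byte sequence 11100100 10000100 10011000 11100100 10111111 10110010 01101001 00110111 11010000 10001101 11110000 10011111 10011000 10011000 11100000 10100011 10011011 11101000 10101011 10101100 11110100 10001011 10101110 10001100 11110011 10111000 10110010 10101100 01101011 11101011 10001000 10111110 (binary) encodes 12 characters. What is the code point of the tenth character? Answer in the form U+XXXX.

U+F8CAC

Offset 0: leading byte 0xE4 = 11100100 → 3-byte char #1 = E4 84 98.
Offset 3: leading byte 0xE4 = 11100100 → 3-byte char #2 = E4 BF B2.
Offset 6: leading byte 0x69 = 01101001 → 1-byte char #3 = 69.
Offset 7: leading byte 0x37 = 00110111 → 1-byte char #4 = 37.
Offset 8: leading byte 0xD0 = 11010000 → 2-byte char #5 = D0 8D.
Offset 10: leading byte 0xF0 = 11110000 → 4-byte char #6 = F0 9F 98 98.
Offset 14: leading byte 0xE0 = 11100000 → 3-byte char #7 = E0 A3 9B.
Offset 17: leading byte 0xE8 = 11101000 → 3-byte char #8 = E8 AB AC.
Offset 20: leading byte 0xF4 = 11110100 → 4-byte char #9 = F4 8B AE 8C.
Offset 24: leading byte 0xF3 = 11110011 → 4-byte char #10 = F3 B8 B2 AC.
Leading byte 0xF3 = 11110011 matches 11110xxx → 4-byte sequence.
Byte 1: 0xF3 = 11110011, payload 011 (3 bits).
Byte 2: 0xB8 = 10111000 (10xxxxxx ✓), payload 111000.
Byte 3: 0xB2 = 10110010 (10xxxxxx ✓), payload 110010.
Byte 4: 0xAC = 10101100 (10xxxxxx ✓), payload 101100.
Concatenate: 011111000110010101100 = 0xF8CAC (21 bits → U+F8CAC).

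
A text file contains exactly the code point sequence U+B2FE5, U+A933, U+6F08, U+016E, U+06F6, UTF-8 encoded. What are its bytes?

U+B2FE5: 4-byte form → F2 B2 BF A5.
U+A933: 3-byte form → EA A4 B3.
U+6F08: 3-byte form → E6 BC 88.
U+016E: 2-byte form → C5 AE.
U+06F6: 2-byte form → DB B6.
Concatenated (14 bytes): F2 B2 BF A5 EA A4 B3 E6 BC 88 C5 AE DB B6.

F2 B2 BF A5 EA A4 B3 E6 BC 88 C5 AE DB B6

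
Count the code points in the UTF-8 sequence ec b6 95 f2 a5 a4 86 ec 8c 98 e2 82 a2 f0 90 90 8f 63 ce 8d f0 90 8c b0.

8

Byte at offset 0: 0xEC = 11101100 → 3-byte char (#1). Advance 3.
Byte at offset 3: 0xF2 = 11110010 → 4-byte char (#2). Advance 4.
Byte at offset 7: 0xEC = 11101100 → 3-byte char (#3). Advance 3.
Byte at offset 10: 0xE2 = 11100010 → 3-byte char (#4). Advance 3.
Byte at offset 13: 0xF0 = 11110000 → 4-byte char (#5). Advance 4.
Byte at offset 17: 0x63 = 01100011 → 1-byte char (#6). Advance 1.
Byte at offset 18: 0xCE = 11001110 → 2-byte char (#7). Advance 2.
Byte at offset 20: 0xF0 = 11110000 → 4-byte char (#8). Advance 4.
Reached end at offset 24 after 8 code points.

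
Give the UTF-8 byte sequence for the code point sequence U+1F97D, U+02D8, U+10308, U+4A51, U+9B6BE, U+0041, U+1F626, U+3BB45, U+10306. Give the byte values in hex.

U+1F97D: 4-byte form → F0 9F A5 BD.
U+02D8: 2-byte form → CB 98.
U+10308: 4-byte form → F0 90 8C 88.
U+4A51: 3-byte form → E4 A9 91.
U+9B6BE: 4-byte form → F2 9B 9A BE.
U+0041: 1-byte form → 41.
U+1F626: 4-byte form → F0 9F 98 A6.
U+3BB45: 4-byte form → F0 BB AD 85.
U+10306: 4-byte form → F0 90 8C 86.
Concatenated (30 bytes): F0 9F A5 BD CB 98 F0 90 8C 88 E4 A9 91 F2 9B 9A BE 41 F0 9F 98 A6 F0 BB AD 85 F0 90 8C 86.

F0 9F A5 BD CB 98 F0 90 8C 88 E4 A9 91 F2 9B 9A BE 41 F0 9F 98 A6 F0 BB AD 85 F0 90 8C 86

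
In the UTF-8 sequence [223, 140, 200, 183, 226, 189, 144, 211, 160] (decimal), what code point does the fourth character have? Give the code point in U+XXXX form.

Offset 0: leading byte 0xDF = 11011111 → 2-byte char #1 = DF 8C.
Offset 2: leading byte 0xC8 = 11001000 → 2-byte char #2 = C8 B7.
Offset 4: leading byte 0xE2 = 11100010 → 3-byte char #3 = E2 BD 90.
Offset 7: leading byte 0xD3 = 11010011 → 2-byte char #4 = D3 A0.
Leading byte 0xD3 = 11010011 matches 110xxxxx → 2-byte sequence.
Byte 1: 0xD3 = 11010011, payload 10011 (5 bits).
Byte 2: 0xA0 = 10100000 (10xxxxxx ✓), payload 100000.
Concatenate: 10011100000 = 0x4E0 (11 bits → U+04E0).

U+04E0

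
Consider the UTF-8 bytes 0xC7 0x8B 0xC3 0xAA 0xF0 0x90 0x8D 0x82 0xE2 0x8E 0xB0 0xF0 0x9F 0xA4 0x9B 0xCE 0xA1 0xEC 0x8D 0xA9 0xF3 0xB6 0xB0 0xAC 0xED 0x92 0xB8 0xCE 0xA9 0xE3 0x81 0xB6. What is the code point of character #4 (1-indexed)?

U+23B0

Offset 0: leading byte 0xC7 = 11000111 → 2-byte char #1 = C7 8B.
Offset 2: leading byte 0xC3 = 11000011 → 2-byte char #2 = C3 AA.
Offset 4: leading byte 0xF0 = 11110000 → 4-byte char #3 = F0 90 8D 82.
Offset 8: leading byte 0xE2 = 11100010 → 3-byte char #4 = E2 8E B0.
Leading byte 0xE2 = 11100010 matches 1110xxxx → 3-byte sequence.
Byte 1: 0xE2 = 11100010, payload 0010 (4 bits).
Byte 2: 0x8E = 10001110 (10xxxxxx ✓), payload 001110.
Byte 3: 0xB0 = 10110000 (10xxxxxx ✓), payload 110000.
Concatenate: 0010001110110000 = 0x23B0 (16 bits → U+23B0).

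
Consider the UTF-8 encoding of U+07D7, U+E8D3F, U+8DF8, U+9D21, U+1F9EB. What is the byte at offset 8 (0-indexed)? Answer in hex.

U+07D7 → 2-byte form DF 97 at offsets 0–1.
U+E8D3F → 4-byte form F3 A8 B4 BF at offsets 2–5.
U+8DF8 → 3-byte form E8 B7 B8 at offsets 6–8.
Offset 8 falls in char 3's range; it's byte 3 of E8 B7 B8 = 0xB8.

0xB8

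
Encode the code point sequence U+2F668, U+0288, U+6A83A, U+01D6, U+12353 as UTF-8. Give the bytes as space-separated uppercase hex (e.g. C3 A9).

F0 AF 99 A8 CA 88 F1 AA A0 BA C7 96 F0 92 8D 93

U+2F668: 4-byte form → F0 AF 99 A8.
U+0288: 2-byte form → CA 88.
U+6A83A: 4-byte form → F1 AA A0 BA.
U+01D6: 2-byte form → C7 96.
U+12353: 4-byte form → F0 92 8D 93.
Concatenated (16 bytes): F0 AF 99 A8 CA 88 F1 AA A0 BA C7 96 F0 92 8D 93.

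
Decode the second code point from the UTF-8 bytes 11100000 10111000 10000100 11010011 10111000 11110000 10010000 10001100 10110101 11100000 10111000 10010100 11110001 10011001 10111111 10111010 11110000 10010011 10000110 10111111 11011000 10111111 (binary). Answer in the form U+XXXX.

U+04F8

Offset 0: leading byte 0xE0 = 11100000 → 3-byte char #1 = E0 B8 84.
Offset 3: leading byte 0xD3 = 11010011 → 2-byte char #2 = D3 B8.
Leading byte 0xD3 = 11010011 matches 110xxxxx → 2-byte sequence.
Byte 1: 0xD3 = 11010011, payload 10011 (5 bits).
Byte 2: 0xB8 = 10111000 (10xxxxxx ✓), payload 111000.
Concatenate: 10011111000 = 0x4F8 (11 bits → U+04F8).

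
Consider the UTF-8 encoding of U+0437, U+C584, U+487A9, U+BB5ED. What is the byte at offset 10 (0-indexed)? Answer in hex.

0xBB

U+0437 → 2-byte form D0 B7 at offsets 0–1.
U+C584 → 3-byte form EC 96 84 at offsets 2–4.
U+487A9 → 4-byte form F1 88 9E A9 at offsets 5–8.
U+BB5ED → 4-byte form F2 BB 97 AD at offsets 9–12.
Offset 10 falls in char 4's range; it's byte 2 of F2 BB 97 AD = 0xBB.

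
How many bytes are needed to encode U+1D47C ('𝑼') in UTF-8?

4

U+1D47C = 0x1D47C. UTF-8 uses 1 byte below 0x80, 2 below 0x800, 3 below 0x10000, 4 up to 0x10FFFF. 0x1D47C is in U+10000–U+10FFFF → 4 bytes.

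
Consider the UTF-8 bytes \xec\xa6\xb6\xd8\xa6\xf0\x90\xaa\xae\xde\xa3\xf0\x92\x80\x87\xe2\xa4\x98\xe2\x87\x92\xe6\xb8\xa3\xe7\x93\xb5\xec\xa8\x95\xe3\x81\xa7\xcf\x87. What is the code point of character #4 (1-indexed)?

U+07A3

Offset 0: leading byte 0xEC = 11101100 → 3-byte char #1 = EC A6 B6.
Offset 3: leading byte 0xD8 = 11011000 → 2-byte char #2 = D8 A6.
Offset 5: leading byte 0xF0 = 11110000 → 4-byte char #3 = F0 90 AA AE.
Offset 9: leading byte 0xDE = 11011110 → 2-byte char #4 = DE A3.
Leading byte 0xDE = 11011110 matches 110xxxxx → 2-byte sequence.
Byte 1: 0xDE = 11011110, payload 11110 (5 bits).
Byte 2: 0xA3 = 10100011 (10xxxxxx ✓), payload 100011.
Concatenate: 11110100011 = 0x7A3 (11 bits → U+07A3).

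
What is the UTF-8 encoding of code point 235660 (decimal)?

F0 B9 A2 8C

U+3988C = 0x3988C = 235660 decimal. In range U+10000–U+10FFFF → 4-byte form: 11110xxx 10xxxxxx 10xxxxxx 10xxxxxx.
Binary (21 bits): 000111001100010001100.
Split 3+6+6+6: 000 | 111001 | 100010 | 001100.
Byte 1: 11110000 = 0xF0.
Byte 2: 10111001 = 0xB9.
Byte 3: 10100010 = 0xA2.
Byte 4: 10001100 = 0x8C.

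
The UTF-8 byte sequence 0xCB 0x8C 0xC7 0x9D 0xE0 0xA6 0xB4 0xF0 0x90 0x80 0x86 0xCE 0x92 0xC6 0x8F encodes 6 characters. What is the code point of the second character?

U+01DD

Offset 0: leading byte 0xCB = 11001011 → 2-byte char #1 = CB 8C.
Offset 2: leading byte 0xC7 = 11000111 → 2-byte char #2 = C7 9D.
Leading byte 0xC7 = 11000111 matches 110xxxxx → 2-byte sequence.
Byte 1: 0xC7 = 11000111, payload 00111 (5 bits).
Byte 2: 0x9D = 10011101 (10xxxxxx ✓), payload 011101.
Concatenate: 00111011101 = 0x1DD (11 bits → U+01DD).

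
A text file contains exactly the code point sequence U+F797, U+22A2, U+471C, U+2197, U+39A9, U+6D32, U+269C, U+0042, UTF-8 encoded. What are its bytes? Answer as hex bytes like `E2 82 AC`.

EF 9E 97 E2 8A A2 E4 9C 9C E2 86 97 E3 A6 A9 E6 B4 B2 E2 9A 9C 42

U+F797: 3-byte form → EF 9E 97.
U+22A2: 3-byte form → E2 8A A2.
U+471C: 3-byte form → E4 9C 9C.
U+2197: 3-byte form → E2 86 97.
U+39A9: 3-byte form → E3 A6 A9.
U+6D32: 3-byte form → E6 B4 B2.
U+269C: 3-byte form → E2 9A 9C.
U+0042: 1-byte form → 42.
Concatenated (22 bytes): EF 9E 97 E2 8A A2 E4 9C 9C E2 86 97 E3 A6 A9 E6 B4 B2 E2 9A 9C 42.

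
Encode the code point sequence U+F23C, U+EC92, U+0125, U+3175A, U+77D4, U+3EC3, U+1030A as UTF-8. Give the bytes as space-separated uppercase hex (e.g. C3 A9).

EF 88 BC EE B2 92 C4 A5 F0 B1 9D 9A E7 9F 94 E3 BB 83 F0 90 8C 8A

U+F23C: 3-byte form → EF 88 BC.
U+EC92: 3-byte form → EE B2 92.
U+0125: 2-byte form → C4 A5.
U+3175A: 4-byte form → F0 B1 9D 9A.
U+77D4: 3-byte form → E7 9F 94.
U+3EC3: 3-byte form → E3 BB 83.
U+1030A: 4-byte form → F0 90 8C 8A.
Concatenated (22 bytes): EF 88 BC EE B2 92 C4 A5 F0 B1 9D 9A E7 9F 94 E3 BB 83 F0 90 8C 8A.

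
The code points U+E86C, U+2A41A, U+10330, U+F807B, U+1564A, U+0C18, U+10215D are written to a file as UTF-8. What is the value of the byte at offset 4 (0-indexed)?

U+E86C → 3-byte form EE A1 AC at offsets 0–2.
U+2A41A → 4-byte form F0 AA 90 9A at offsets 3–6.
Offset 4 falls in char 2's range; it's byte 2 of F0 AA 90 9A = 0xAA.

0xAA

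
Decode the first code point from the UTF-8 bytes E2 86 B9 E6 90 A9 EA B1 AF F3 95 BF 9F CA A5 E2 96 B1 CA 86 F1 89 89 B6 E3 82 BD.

U+21B9

Offset 0: leading byte 0xE2 = 11100010 → 3-byte char #1 = E2 86 B9.
Leading byte 0xE2 = 11100010 matches 1110xxxx → 3-byte sequence.
Byte 1: 0xE2 = 11100010, payload 0010 (4 bits).
Byte 2: 0x86 = 10000110 (10xxxxxx ✓), payload 000110.
Byte 3: 0xB9 = 10111001 (10xxxxxx ✓), payload 111001.
Concatenate: 0010000110111001 = 0x21B9 (16 bits → U+21B9).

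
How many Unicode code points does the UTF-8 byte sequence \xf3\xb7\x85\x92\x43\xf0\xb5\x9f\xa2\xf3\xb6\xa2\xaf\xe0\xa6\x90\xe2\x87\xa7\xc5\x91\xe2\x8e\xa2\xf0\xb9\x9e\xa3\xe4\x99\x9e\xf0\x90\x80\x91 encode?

Byte at offset 0: 0xF3 = 11110011 → 4-byte char (#1). Advance 4.
Byte at offset 4: 0x43 = 01000011 → 1-byte char (#2). Advance 1.
Byte at offset 5: 0xF0 = 11110000 → 4-byte char (#3). Advance 4.
Byte at offset 9: 0xF3 = 11110011 → 4-byte char (#4). Advance 4.
Byte at offset 13: 0xE0 = 11100000 → 3-byte char (#5). Advance 3.
Byte at offset 16: 0xE2 = 11100010 → 3-byte char (#6). Advance 3.
Byte at offset 19: 0xC5 = 11000101 → 2-byte char (#7). Advance 2.
Byte at offset 21: 0xE2 = 11100010 → 3-byte char (#8). Advance 3.
Byte at offset 24: 0xF0 = 11110000 → 4-byte char (#9). Advance 4.
Byte at offset 28: 0xE4 = 11100100 → 3-byte char (#10). Advance 3.
Byte at offset 31: 0xF0 = 11110000 → 4-byte char (#11). Advance 4.
Reached end at offset 35 after 11 code points.

11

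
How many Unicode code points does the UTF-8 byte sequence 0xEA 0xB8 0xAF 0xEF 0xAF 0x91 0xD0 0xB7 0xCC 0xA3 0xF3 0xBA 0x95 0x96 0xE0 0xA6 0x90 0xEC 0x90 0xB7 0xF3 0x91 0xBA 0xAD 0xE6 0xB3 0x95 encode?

Byte at offset 0: 0xEA = 11101010 → 3-byte char (#1). Advance 3.
Byte at offset 3: 0xEF = 11101111 → 3-byte char (#2). Advance 3.
Byte at offset 6: 0xD0 = 11010000 → 2-byte char (#3). Advance 2.
Byte at offset 8: 0xCC = 11001100 → 2-byte char (#4). Advance 2.
Byte at offset 10: 0xF3 = 11110011 → 4-byte char (#5). Advance 4.
Byte at offset 14: 0xE0 = 11100000 → 3-byte char (#6). Advance 3.
Byte at offset 17: 0xEC = 11101100 → 3-byte char (#7). Advance 3.
Byte at offset 20: 0xF3 = 11110011 → 4-byte char (#8). Advance 4.
Byte at offset 24: 0xE6 = 11100110 → 3-byte char (#9). Advance 3.
Reached end at offset 27 after 9 code points.

9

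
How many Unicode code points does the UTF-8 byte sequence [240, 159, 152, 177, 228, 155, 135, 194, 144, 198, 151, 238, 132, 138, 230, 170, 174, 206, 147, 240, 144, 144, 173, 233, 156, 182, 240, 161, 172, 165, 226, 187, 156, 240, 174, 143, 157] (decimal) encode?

12

Byte at offset 0: 0xF0 = 11110000 → 4-byte char (#1). Advance 4.
Byte at offset 4: 0xE4 = 11100100 → 3-byte char (#2). Advance 3.
Byte at offset 7: 0xC2 = 11000010 → 2-byte char (#3). Advance 2.
Byte at offset 9: 0xC6 = 11000110 → 2-byte char (#4). Advance 2.
Byte at offset 11: 0xEE = 11101110 → 3-byte char (#5). Advance 3.
Byte at offset 14: 0xE6 = 11100110 → 3-byte char (#6). Advance 3.
Byte at offset 17: 0xCE = 11001110 → 2-byte char (#7). Advance 2.
Byte at offset 19: 0xF0 = 11110000 → 4-byte char (#8). Advance 4.
Byte at offset 23: 0xE9 = 11101001 → 3-byte char (#9). Advance 3.
Byte at offset 26: 0xF0 = 11110000 → 4-byte char (#10). Advance 4.
Byte at offset 30: 0xE2 = 11100010 → 3-byte char (#11). Advance 3.
Byte at offset 33: 0xF0 = 11110000 → 4-byte char (#12). Advance 4.
Reached end at offset 37 after 12 code points.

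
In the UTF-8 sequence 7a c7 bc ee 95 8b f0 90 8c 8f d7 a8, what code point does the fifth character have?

Offset 0: leading byte 0x7A = 01111010 → 1-byte char #1 = 7A.
Offset 1: leading byte 0xC7 = 11000111 → 2-byte char #2 = C7 BC.
Offset 3: leading byte 0xEE = 11101110 → 3-byte char #3 = EE 95 8B.
Offset 6: leading byte 0xF0 = 11110000 → 4-byte char #4 = F0 90 8C 8F.
Offset 10: leading byte 0xD7 = 11010111 → 2-byte char #5 = D7 A8.
Leading byte 0xD7 = 11010111 matches 110xxxxx → 2-byte sequence.
Byte 1: 0xD7 = 11010111, payload 10111 (5 bits).
Byte 2: 0xA8 = 10101000 (10xxxxxx ✓), payload 101000.
Concatenate: 10111101000 = 0x5E8 (11 bits → U+05E8).

U+05E8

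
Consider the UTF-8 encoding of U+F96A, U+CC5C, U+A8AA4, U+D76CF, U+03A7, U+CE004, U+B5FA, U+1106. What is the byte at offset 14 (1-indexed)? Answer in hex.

1-indexed offset 14 is 0-indexed offset 13.
U+F96A → 3-byte form EF A5 AA at offsets 0–2.
U+CC5C → 3-byte form EC B1 9C at offsets 3–5.
U+A8AA4 → 4-byte form F2 A8 AA A4 at offsets 6–9.
U+D76CF → 4-byte form F3 97 9B 8F at offsets 10–13.
Offset 13 falls in char 4's range; it's byte 4 of F3 97 9B 8F = 0x8F.

0x8F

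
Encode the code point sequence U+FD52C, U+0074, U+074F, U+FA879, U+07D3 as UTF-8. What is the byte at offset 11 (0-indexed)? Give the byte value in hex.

0xDF

U+FD52C → 4-byte form F3 BD 94 AC at offsets 0–3.
U+0074 → 1-byte form 74 at offsets 4–4.
U+074F → 2-byte form DD 8F at offsets 5–6.
U+FA879 → 4-byte form F3 BA A1 B9 at offsets 7–10.
U+07D3 → 2-byte form DF 93 at offsets 11–12.
Offset 11 falls in char 5's range; it's byte 1 of DF 93 = 0xDF.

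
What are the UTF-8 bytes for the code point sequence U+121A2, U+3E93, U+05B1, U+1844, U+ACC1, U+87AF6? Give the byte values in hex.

F0 92 86 A2 E3 BA 93 D6 B1 E1 A1 84 EA B3 81 F2 87 AB B6

U+121A2: 4-byte form → F0 92 86 A2.
U+3E93: 3-byte form → E3 BA 93.
U+05B1: 2-byte form → D6 B1.
U+1844: 3-byte form → E1 A1 84.
U+ACC1: 3-byte form → EA B3 81.
U+87AF6: 4-byte form → F2 87 AB B6.
Concatenated (19 bytes): F0 92 86 A2 E3 BA 93 D6 B1 E1 A1 84 EA B3 81 F2 87 AB B6.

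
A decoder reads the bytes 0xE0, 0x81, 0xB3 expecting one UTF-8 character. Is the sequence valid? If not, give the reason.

invalid (overlong encoding)

Leading byte 0xE0 = 11100000 → 3-byte form.
Continuation bytes all match 10xxxxxx. Payload decodes to 0x73.
But 0x73 < 0x800, the minimum for a 3-byte sequence — this is an overlong encoding.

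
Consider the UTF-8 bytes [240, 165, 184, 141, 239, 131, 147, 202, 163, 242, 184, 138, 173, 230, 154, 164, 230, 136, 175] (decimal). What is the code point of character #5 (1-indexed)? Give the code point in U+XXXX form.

Offset 0: leading byte 0xF0 = 11110000 → 4-byte char #1 = F0 A5 B8 8D.
Offset 4: leading byte 0xEF = 11101111 → 3-byte char #2 = EF 83 93.
Offset 7: leading byte 0xCA = 11001010 → 2-byte char #3 = CA A3.
Offset 9: leading byte 0xF2 = 11110010 → 4-byte char #4 = F2 B8 8A AD.
Offset 13: leading byte 0xE6 = 11100110 → 3-byte char #5 = E6 9A A4.
Leading byte 0xE6 = 11100110 matches 1110xxxx → 3-byte sequence.
Byte 1: 0xE6 = 11100110, payload 0110 (4 bits).
Byte 2: 0x9A = 10011010 (10xxxxxx ✓), payload 011010.
Byte 3: 0xA4 = 10100100 (10xxxxxx ✓), payload 100100.
Concatenate: 0110011010100100 = 0x66A4 (16 bits → U+66A4).

U+66A4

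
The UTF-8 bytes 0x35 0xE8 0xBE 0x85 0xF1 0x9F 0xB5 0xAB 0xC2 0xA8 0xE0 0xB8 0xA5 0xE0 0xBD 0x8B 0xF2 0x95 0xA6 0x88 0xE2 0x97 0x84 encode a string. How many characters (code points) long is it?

8

Byte at offset 0: 0x35 = 00110101 → 1-byte char (#1). Advance 1.
Byte at offset 1: 0xE8 = 11101000 → 3-byte char (#2). Advance 3.
Byte at offset 4: 0xF1 = 11110001 → 4-byte char (#3). Advance 4.
Byte at offset 8: 0xC2 = 11000010 → 2-byte char (#4). Advance 2.
Byte at offset 10: 0xE0 = 11100000 → 3-byte char (#5). Advance 3.
Byte at offset 13: 0xE0 = 11100000 → 3-byte char (#6). Advance 3.
Byte at offset 16: 0xF2 = 11110010 → 4-byte char (#7). Advance 4.
Byte at offset 20: 0xE2 = 11100010 → 3-byte char (#8). Advance 3.
Reached end at offset 23 after 8 code points.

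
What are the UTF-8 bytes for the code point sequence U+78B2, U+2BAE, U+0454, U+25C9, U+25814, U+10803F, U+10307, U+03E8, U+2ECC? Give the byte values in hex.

U+78B2: 3-byte form → E7 A2 B2.
U+2BAE: 3-byte form → E2 AE AE.
U+0454: 2-byte form → D1 94.
U+25C9: 3-byte form → E2 97 89.
U+25814: 4-byte form → F0 A5 A0 94.
U+10803F: 4-byte form → F4 88 80 BF.
U+10307: 4-byte form → F0 90 8C 87.
U+03E8: 2-byte form → CF A8.
U+2ECC: 3-byte form → E2 BB 8C.
Concatenated (28 bytes): E7 A2 B2 E2 AE AE D1 94 E2 97 89 F0 A5 A0 94 F4 88 80 BF F0 90 8C 87 CF A8 E2 BB 8C.

E7 A2 B2 E2 AE AE D1 94 E2 97 89 F0 A5 A0 94 F4 88 80 BF F0 90 8C 87 CF A8 E2 BB 8C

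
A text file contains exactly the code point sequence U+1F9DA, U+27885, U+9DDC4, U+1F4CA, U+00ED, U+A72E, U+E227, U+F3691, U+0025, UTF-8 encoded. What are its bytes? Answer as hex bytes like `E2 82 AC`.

U+1F9DA: 4-byte form → F0 9F A7 9A.
U+27885: 4-byte form → F0 A7 A2 85.
U+9DDC4: 4-byte form → F2 9D B7 84.
U+1F4CA: 4-byte form → F0 9F 93 8A.
U+00ED: 2-byte form → C3 AD.
U+A72E: 3-byte form → EA 9C AE.
U+E227: 3-byte form → EE 88 A7.
U+F3691: 4-byte form → F3 B3 9A 91.
U+0025: 1-byte form → 25.
Concatenated (29 bytes): F0 9F A7 9A F0 A7 A2 85 F2 9D B7 84 F0 9F 93 8A C3 AD EA 9C AE EE 88 A7 F3 B3 9A 91 25.

F0 9F A7 9A F0 A7 A2 85 F2 9D B7 84 F0 9F 93 8A C3 AD EA 9C AE EE 88 A7 F3 B3 9A 91 25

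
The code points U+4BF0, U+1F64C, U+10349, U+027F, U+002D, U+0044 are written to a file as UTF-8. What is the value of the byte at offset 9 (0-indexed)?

U+4BF0 → 3-byte form E4 AF B0 at offsets 0–2.
U+1F64C → 4-byte form F0 9F 99 8C at offsets 3–6.
U+10349 → 4-byte form F0 90 8D 89 at offsets 7–10.
Offset 9 falls in char 3's range; it's byte 3 of F0 90 8D 89 = 0x8D.

0x8D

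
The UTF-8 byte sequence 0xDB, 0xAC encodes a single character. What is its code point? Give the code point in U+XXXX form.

Leading byte 0xDB = 11011011 matches 110xxxxx → 2-byte sequence.
Byte 1: 0xDB = 11011011, payload 11011 (5 bits).
Byte 2: 0xAC = 10101100 (10xxxxxx ✓), payload 101100.
Concatenate: 11011101100 = 0x6EC (11 bits → U+06EC).

U+06EC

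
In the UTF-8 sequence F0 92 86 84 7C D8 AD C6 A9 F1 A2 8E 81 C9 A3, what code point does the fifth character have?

U+62381

Offset 0: leading byte 0xF0 = 11110000 → 4-byte char #1 = F0 92 86 84.
Offset 4: leading byte 0x7C = 01111100 → 1-byte char #2 = 7C.
Offset 5: leading byte 0xD8 = 11011000 → 2-byte char #3 = D8 AD.
Offset 7: leading byte 0xC6 = 11000110 → 2-byte char #4 = C6 A9.
Offset 9: leading byte 0xF1 = 11110001 → 4-byte char #5 = F1 A2 8E 81.
Leading byte 0xF1 = 11110001 matches 11110xxx → 4-byte sequence.
Byte 1: 0xF1 = 11110001, payload 001 (3 bits).
Byte 2: 0xA2 = 10100010 (10xxxxxx ✓), payload 100010.
Byte 3: 0x8E = 10001110 (10xxxxxx ✓), payload 001110.
Byte 4: 0x81 = 10000001 (10xxxxxx ✓), payload 000001.
Concatenate: 001100010001110000001 = 0x62381 (21 bits → U+62381).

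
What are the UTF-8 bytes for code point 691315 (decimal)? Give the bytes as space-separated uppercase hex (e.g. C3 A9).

F2 A8 B1 B3

U+A8C73 = 0xA8C73 = 691315 decimal. In range U+10000–U+10FFFF → 4-byte form: 11110xxx 10xxxxxx 10xxxxxx 10xxxxxx.
Binary (21 bits): 010101000110001110011.
Split 3+6+6+6: 010 | 101000 | 110001 | 110011.
Byte 1: 11110010 = 0xF2.
Byte 2: 10101000 = 0xA8.
Byte 3: 10110001 = 0xB1.
Byte 4: 10110011 = 0xB3.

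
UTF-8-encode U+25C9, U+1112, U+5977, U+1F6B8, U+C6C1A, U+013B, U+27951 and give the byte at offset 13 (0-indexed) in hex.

0xF3

U+25C9 → 3-byte form E2 97 89 at offsets 0–2.
U+1112 → 3-byte form E1 84 92 at offsets 3–5.
U+5977 → 3-byte form E5 A5 B7 at offsets 6–8.
U+1F6B8 → 4-byte form F0 9F 9A B8 at offsets 9–12.
U+C6C1A → 4-byte form F3 86 B0 9A at offsets 13–16.
Offset 13 falls in char 5's range; it's byte 1 of F3 86 B0 9A = 0xF3.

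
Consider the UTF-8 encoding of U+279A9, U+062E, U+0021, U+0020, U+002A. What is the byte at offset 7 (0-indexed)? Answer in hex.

U+279A9 → 4-byte form F0 A7 A6 A9 at offsets 0–3.
U+062E → 2-byte form D8 AE at offsets 4–5.
U+0021 → 1-byte form 21 at offsets 6–6.
U+0020 → 1-byte form 20 at offsets 7–7.
Offset 7 falls in char 4's range; it's byte 1 of 20 = 0x20.

0x20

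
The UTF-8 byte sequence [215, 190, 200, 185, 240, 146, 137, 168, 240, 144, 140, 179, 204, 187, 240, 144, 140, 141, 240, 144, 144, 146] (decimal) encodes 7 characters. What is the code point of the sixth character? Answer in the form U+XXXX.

U+1030D

Offset 0: leading byte 0xD7 = 11010111 → 2-byte char #1 = D7 BE.
Offset 2: leading byte 0xC8 = 11001000 → 2-byte char #2 = C8 B9.
Offset 4: leading byte 0xF0 = 11110000 → 4-byte char #3 = F0 92 89 A8.
Offset 8: leading byte 0xF0 = 11110000 → 4-byte char #4 = F0 90 8C B3.
Offset 12: leading byte 0xCC = 11001100 → 2-byte char #5 = CC BB.
Offset 14: leading byte 0xF0 = 11110000 → 4-byte char #6 = F0 90 8C 8D.
Leading byte 0xF0 = 11110000 matches 11110xxx → 4-byte sequence.
Byte 1: 0xF0 = 11110000, payload 000 (3 bits).
Byte 2: 0x90 = 10010000 (10xxxxxx ✓), payload 010000.
Byte 3: 0x8C = 10001100 (10xxxxxx ✓), payload 001100.
Byte 4: 0x8D = 10001101 (10xxxxxx ✓), payload 001101.
Concatenate: 000010000001100001101 = 0x1030D (21 bits → U+1030D).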